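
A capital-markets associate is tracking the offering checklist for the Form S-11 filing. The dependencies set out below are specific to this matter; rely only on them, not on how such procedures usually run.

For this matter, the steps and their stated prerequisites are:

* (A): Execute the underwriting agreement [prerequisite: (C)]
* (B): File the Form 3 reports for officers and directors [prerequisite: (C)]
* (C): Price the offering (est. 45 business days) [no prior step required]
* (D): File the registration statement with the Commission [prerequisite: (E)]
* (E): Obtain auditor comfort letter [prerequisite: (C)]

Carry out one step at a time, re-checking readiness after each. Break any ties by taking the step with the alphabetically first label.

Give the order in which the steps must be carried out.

(C), (A), (B), (E), (D)

Only (C) has no prerequisites, so it is first.
Ready: (A), (B) and (E). (A) has the earlier label → (A).
Now (B) and (E) have their prerequisites met. (B) has the earlier label, so (B) next.
(E) needed (C), now all done → (E).
(D) is the only step now ready → (D).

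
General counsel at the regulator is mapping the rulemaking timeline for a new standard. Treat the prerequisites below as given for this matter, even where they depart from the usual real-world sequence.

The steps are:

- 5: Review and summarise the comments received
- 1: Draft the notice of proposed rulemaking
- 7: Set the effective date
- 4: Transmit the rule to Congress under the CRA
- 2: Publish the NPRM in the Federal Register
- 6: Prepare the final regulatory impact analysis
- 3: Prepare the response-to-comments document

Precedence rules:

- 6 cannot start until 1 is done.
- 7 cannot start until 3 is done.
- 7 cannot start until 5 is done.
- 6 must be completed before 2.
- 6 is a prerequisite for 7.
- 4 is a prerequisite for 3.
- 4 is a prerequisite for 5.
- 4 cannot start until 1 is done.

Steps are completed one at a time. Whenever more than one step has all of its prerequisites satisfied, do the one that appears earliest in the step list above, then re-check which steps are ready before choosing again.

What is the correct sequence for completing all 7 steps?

Only 1 has no prerequisites, so it is first.
Now 4 and 6 have their prerequisites met. 4 is listed earlier, so 4 next.
5 and 3 now also ready, so the ready set is {5, 6, 3}; 5 is listed earlier → 5.
Ready: 6 and 3. 6 is listed earlier → 6.
2 now also ready, so the ready set is {2, 3}; 2 is listed earlier → 2.
Next only 3 has its prerequisites met → 3.
That leaves 7 as the only ready step → 7.

1, 4, 5, 6, 2, 3, 7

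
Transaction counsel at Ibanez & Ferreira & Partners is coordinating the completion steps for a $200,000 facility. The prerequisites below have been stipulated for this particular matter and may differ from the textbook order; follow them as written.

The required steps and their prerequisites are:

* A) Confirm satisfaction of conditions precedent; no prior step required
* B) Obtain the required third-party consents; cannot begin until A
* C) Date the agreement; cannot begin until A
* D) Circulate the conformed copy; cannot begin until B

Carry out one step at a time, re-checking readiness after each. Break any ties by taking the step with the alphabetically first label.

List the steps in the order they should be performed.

A B C D

A has no prerequisites → A first.
Ready: B and C. B has the earlier label → B.
D now also ready, so the ready set is {C, D}; C has the earlier label → C.
D is the only step now ready → D.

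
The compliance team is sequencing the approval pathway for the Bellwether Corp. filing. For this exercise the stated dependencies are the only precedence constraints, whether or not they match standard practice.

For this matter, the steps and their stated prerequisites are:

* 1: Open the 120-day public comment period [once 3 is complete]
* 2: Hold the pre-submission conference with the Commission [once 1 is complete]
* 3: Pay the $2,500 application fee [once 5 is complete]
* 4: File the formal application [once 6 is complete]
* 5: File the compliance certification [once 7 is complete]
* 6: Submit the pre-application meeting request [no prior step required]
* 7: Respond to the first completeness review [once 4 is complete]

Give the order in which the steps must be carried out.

6 has no prerequisites → 6 first.
Next only 4 has its prerequisites met → 4.
7 needed 4, now all done → 7.
That leaves 5 as the only ready step → 5.
3 needed 5, now all done → 3.
1 needed 3, now all done → 1.
That leaves 2 as the only ready step → 2.

6, 4, 7, 5, 3, 1, 2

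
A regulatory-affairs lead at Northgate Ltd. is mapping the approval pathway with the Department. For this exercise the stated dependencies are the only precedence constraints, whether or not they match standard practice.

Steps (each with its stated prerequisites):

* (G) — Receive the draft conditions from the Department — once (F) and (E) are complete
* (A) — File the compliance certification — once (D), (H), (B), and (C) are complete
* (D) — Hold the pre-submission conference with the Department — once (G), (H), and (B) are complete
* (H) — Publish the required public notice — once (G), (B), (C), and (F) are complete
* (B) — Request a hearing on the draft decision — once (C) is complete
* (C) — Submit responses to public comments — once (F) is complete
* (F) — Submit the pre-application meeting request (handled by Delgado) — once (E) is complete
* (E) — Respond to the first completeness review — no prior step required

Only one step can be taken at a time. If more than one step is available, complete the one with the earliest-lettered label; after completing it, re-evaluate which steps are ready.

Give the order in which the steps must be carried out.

(E) is the only step with nothing outstanding, so it goes first.
(F) needed (E), now all done → (F).
(C) and (G) are both available; (C) has the earlier label → (C).
(B) and (G) are both available; (B) has the earlier label → (B).
(G) needed (E) and (F), now all done → (G).
(H) needed (B), (C), (F) and (G), now all done → (H).
That leaves (D) as the only ready step → (D).
(A) is the only step now ready → (A).

(E), (F), (C), (B), (G), (H), (D), (A)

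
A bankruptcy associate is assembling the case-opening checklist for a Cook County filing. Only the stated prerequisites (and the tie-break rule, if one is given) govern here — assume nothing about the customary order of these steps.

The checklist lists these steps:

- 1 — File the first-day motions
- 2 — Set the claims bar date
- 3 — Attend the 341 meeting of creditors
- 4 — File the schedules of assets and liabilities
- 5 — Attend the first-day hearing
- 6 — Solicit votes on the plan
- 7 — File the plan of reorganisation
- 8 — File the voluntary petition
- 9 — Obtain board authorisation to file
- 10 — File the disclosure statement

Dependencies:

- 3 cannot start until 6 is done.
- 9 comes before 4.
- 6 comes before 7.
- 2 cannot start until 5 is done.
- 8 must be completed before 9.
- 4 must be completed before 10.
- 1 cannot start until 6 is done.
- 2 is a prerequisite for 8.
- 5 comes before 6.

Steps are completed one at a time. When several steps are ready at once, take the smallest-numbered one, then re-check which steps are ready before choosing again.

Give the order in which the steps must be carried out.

5 has no prerequisites → 5 first.
Now 2 and 6 have their prerequisites met. 2 has the earlier label, so 2 next.
6 and 8 are both available; 6 has the earlier label → 6.
1, 3 and 7 now also ready, so the ready set is {1, 3, 7, 8}; 1 has the earlier label → 1.
Ready: 3, 7 and 8. 3 has the earlier label → 3.
Ready: 7 and 8. 7 has the earlier label → 7.
Next only 8 has its prerequisites met → 8.
9 needed 8, now all done → 9.
4 is the only step now ready → 4.
That leaves 10 as the only ready step → 10.

5, 2, 6, 1, 3, 7, 8, 9, 4, 10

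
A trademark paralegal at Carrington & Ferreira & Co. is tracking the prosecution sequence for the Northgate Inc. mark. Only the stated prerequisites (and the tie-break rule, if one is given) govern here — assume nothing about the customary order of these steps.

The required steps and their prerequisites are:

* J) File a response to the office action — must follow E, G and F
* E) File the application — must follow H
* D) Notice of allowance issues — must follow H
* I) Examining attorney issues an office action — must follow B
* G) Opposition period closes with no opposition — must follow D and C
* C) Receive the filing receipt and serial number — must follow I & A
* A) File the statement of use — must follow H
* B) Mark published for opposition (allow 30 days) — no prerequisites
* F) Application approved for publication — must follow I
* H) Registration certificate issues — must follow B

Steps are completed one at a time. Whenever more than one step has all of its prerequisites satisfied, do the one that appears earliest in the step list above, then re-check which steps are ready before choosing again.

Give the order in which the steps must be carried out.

B, I, F, H, E, D, A, C, G, J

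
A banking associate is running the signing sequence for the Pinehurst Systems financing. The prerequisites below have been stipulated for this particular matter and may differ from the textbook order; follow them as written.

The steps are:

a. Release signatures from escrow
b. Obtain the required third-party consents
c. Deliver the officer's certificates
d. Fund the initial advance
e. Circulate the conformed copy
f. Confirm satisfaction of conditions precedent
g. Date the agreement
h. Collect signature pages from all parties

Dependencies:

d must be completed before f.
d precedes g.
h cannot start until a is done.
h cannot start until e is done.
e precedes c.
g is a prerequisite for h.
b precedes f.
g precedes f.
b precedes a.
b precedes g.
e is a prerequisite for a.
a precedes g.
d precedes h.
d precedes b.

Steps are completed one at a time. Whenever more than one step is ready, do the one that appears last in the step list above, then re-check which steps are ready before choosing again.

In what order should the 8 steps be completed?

e d c b a g h f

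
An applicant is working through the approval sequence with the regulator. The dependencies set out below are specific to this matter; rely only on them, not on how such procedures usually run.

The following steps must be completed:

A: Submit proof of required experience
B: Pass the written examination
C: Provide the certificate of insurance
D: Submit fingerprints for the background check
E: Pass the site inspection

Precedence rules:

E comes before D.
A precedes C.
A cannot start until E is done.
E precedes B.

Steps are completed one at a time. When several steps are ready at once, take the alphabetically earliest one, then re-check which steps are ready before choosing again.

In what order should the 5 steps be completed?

E is the only step with nothing outstanding, so it goes first.
Now A, B and D have their prerequisites met. A has the earlier label, so A next.
C now also ready, so the ready set is {B, C, D}; B has the earlier label → B.
Now C and D have their prerequisites met. C has the earlier label, so C next.
D is the only step now ready → D.

E, A, B, C, D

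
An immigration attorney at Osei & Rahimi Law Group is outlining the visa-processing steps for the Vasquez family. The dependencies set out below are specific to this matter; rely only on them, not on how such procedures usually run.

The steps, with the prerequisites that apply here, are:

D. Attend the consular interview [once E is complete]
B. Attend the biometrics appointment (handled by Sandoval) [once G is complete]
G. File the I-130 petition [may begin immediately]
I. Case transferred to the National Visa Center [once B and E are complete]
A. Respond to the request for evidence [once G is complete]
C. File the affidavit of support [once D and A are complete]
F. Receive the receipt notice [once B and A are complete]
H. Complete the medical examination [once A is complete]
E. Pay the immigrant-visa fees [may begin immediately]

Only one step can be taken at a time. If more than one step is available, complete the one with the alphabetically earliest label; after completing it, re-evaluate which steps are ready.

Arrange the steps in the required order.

Nothing is required for E and G. E has the earlier label → E first.
D now also ready, so the ready set is {D, G}; D has the earlier label → D.
G is the only step now ready → G.
Now A and B have their prerequisites met. A has the earlier label, so A next.
Now B, C and H have their prerequisites met. B has the earlier label, so B next.
F and I now also ready, so the ready set is {C, F, H, I}; C has the earlier label → C.
Now F, H and I have their prerequisites met. F has the earlier label, so F next.
H and I are both available; H has the earlier label → H.
I is the only step now ready → I.

E, D, G, A, B, C, F, H, I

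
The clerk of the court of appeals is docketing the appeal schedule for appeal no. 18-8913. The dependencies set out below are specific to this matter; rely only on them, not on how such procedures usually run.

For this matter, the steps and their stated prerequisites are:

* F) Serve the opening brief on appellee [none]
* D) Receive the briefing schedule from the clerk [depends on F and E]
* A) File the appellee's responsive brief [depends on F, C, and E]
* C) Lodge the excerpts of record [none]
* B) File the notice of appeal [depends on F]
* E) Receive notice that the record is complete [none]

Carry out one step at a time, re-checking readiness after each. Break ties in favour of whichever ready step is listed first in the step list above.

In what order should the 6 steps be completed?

F C B E D A

F, C and E have no prerequisites; F is listed earlier, so F is first.
C, B and E are all available; C is listed earlier → C.
B and E are both available; B is listed earlier → B.
Next only E has its prerequisites met → E.
Now D and A have their prerequisites met. D is listed earlier, so D next.
A needed F, C and E, now all done → A.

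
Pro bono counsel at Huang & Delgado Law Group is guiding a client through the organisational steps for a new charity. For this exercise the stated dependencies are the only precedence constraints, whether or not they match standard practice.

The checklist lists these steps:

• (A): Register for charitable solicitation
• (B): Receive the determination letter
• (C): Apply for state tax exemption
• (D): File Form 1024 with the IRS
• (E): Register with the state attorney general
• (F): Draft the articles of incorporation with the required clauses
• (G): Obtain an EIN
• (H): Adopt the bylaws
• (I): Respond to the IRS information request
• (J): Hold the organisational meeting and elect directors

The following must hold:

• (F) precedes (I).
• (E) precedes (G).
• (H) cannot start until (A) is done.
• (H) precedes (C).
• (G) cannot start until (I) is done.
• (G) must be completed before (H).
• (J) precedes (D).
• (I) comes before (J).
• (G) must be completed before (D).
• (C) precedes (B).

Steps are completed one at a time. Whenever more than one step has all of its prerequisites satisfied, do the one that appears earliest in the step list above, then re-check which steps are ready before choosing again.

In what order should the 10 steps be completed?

(A), (E) and (F) have no prerequisites; (A) is listed earlier, so (A) is first.
Ready: (E) and (F). (E) is listed earlier → (E).
That leaves (F) as the only ready step → (F).
(I) needed (F), now all done → (I).
(G) and (J) are both available; (G) is listed earlier → (G).
(H) now also ready, so the ready set is {(H), (J)}; (H) is listed earlier → (H).
(C) now also ready, so the ready set is {(C), (J)}; (C) is listed earlier → (C).
Ready: (B) and (J). (B) is listed earlier → (B).
Next only (J) has its prerequisites met → (J).
Next only (D) has its prerequisites met → (D).

(A), (E), (F), (I), (G), (H), (C), (B), (J), (D)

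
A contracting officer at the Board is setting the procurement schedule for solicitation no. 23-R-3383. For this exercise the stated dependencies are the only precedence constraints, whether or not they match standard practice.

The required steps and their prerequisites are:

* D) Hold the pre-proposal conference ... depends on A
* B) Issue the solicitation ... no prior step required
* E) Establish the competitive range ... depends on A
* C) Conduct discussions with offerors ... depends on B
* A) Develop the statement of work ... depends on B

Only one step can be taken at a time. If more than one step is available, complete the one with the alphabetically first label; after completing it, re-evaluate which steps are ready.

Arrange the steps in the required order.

B, A, C, D, E

B has no prerequisites → B first.
A and C are both available; A has the earlier label → A.
D and E now also ready, so the ready set is {C, D, E}; C has the earlier label → C.
Ready: D and E. D has the earlier label → D.
Next only E has its prerequisites met → E.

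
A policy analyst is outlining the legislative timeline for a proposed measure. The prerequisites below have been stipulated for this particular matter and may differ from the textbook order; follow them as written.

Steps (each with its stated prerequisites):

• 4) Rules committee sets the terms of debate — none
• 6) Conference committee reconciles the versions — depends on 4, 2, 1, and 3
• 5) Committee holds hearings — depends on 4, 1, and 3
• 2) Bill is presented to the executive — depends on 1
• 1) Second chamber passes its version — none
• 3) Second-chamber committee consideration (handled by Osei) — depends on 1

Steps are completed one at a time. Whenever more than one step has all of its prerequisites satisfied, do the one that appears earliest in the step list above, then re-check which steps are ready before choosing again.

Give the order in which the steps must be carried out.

4, 1, 2, 3, 6, 5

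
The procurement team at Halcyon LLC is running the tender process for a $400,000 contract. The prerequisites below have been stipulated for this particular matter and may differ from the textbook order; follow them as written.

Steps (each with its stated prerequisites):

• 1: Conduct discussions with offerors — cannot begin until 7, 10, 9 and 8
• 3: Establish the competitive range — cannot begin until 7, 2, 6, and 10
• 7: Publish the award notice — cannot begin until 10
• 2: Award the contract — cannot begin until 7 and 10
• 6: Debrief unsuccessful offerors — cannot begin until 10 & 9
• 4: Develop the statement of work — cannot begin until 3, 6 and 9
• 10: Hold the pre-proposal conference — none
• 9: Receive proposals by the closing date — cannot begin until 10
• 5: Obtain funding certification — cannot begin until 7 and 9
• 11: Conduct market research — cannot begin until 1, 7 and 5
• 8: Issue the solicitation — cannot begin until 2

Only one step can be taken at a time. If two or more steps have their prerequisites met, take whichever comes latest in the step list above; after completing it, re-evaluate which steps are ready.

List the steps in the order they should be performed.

10 9 6 7 5 2 8 3 4 1 11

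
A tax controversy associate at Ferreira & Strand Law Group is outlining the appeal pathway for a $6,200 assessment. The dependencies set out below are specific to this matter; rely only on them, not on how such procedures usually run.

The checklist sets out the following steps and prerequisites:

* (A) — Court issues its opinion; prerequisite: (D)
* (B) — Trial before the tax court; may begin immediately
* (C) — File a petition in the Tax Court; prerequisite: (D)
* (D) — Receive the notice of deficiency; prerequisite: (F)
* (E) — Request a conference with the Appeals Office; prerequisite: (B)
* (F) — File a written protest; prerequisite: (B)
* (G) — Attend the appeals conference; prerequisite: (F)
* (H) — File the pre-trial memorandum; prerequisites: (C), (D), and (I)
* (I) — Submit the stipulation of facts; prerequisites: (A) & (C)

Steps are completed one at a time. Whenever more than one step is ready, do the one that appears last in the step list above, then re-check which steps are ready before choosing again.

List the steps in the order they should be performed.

(B) (F) (G) (E) (D) (C) (A) (I) (H)

Only (B) has no prerequisites, so it is first.
Ready: (F) and (E). (F) is listed later → (F).
Ready: (G), (E) and (D). (G) is listed later → (G).
Now (E) and (D) have their prerequisites met. (E) is listed later, so (E) next.
(D) needed (F), now all done → (D).
(C) and (A) are both available; (C) is listed later → (C).
(A) needed (D), now all done → (A).
(I) needed (C) and (A), now all done → (I).
(H) is the only step now ready → (H).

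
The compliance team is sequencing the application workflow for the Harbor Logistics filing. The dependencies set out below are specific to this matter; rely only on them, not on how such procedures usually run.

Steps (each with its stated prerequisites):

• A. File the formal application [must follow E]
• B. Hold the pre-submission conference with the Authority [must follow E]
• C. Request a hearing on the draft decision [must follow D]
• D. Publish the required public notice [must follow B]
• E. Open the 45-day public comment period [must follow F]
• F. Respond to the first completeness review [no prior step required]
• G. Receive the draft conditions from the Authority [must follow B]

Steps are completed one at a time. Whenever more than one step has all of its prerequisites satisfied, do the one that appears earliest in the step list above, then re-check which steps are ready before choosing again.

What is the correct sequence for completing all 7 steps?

F is the only step with nothing outstanding, so it goes first.
E needed F, now all done → E.
Ready: A and B. A is listed earlier → A.
Next only B has its prerequisites met → B.
Now D and G have their prerequisites met. D is listed earlier, so D next.
Ready: C and G. C is listed earlier → C.
G needed B, now all done → G.

F → E → A → B → D → C → G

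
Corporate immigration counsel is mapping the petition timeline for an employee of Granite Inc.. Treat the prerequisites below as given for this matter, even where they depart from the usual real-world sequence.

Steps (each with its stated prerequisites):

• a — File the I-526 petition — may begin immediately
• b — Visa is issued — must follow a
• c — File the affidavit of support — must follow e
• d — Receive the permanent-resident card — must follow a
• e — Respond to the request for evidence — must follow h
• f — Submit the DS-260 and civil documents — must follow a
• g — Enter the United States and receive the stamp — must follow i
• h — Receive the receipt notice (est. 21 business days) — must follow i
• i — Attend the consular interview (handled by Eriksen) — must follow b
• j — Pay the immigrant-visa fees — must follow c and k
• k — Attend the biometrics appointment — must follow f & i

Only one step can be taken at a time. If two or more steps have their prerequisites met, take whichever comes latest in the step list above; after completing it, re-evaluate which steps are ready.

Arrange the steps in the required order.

a → f → d → b → i → k → h → g → e → c → j

a has no prerequisites → a first.
Ready: f, d and b. f is listed later → f.
Ready: d and b. d is listed later → d.
b needed a, now all done → b.
i is the only step now ready → i.
Ready: k, h and g. k is listed later → k.
Now h and g have their prerequisites met. h is listed later, so h next.
e now also ready, so the ready set is {g, e}; g is listed later → g.
Next only e has its prerequisites met → e.
Next only c has its prerequisites met → c.
That leaves j as the only ready step → j.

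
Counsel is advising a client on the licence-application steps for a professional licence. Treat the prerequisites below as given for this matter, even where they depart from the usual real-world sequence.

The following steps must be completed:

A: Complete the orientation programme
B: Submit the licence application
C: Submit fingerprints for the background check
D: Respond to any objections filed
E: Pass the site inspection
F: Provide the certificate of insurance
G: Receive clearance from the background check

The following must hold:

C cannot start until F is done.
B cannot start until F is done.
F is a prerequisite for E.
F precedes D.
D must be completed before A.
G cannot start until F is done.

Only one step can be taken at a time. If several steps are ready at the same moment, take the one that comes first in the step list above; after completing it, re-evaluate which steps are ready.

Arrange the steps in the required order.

F B C D A E G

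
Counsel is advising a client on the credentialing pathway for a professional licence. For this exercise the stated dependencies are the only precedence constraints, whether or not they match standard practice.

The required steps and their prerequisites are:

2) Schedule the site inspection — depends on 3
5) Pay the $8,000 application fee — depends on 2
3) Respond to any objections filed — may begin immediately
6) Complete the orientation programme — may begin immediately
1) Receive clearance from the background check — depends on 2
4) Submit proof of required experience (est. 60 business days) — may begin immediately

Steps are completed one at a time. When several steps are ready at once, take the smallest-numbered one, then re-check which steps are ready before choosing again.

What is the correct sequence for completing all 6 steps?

Nothing is required for 3, 4 and 6. 3 has the earlier label → 3 first.
2, 4 and 6 are all available; 2 has the earlier label → 2.
1, 4, 5 and 6 are all available; 1 has the earlier label → 1.
Now 4, 5 and 6 have their prerequisites met. 4 has the earlier label, so 4 next.
Now 5 and 6 have their prerequisites met. 5 has the earlier label, so 5 next.
That leaves 6 as the only ready step → 6.

3 2 1 4 5 6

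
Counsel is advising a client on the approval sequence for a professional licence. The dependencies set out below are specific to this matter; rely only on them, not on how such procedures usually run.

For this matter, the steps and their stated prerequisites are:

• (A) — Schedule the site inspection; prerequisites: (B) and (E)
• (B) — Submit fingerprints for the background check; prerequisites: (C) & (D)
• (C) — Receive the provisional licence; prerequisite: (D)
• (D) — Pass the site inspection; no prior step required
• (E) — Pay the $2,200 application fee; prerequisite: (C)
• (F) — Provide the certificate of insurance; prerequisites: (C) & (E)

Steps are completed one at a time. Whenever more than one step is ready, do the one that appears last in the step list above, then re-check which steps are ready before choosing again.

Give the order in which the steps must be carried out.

Only (D) has no prerequisites, so it is first.
That leaves (C) as the only ready step → (C).
(E) and (B) are both available; (E) is listed later → (E).
Ready: (F) and (B). (F) is listed later → (F).
(B) needed (D) and (C), now all done → (B).
(A) is the only step now ready → (A).

(D), (C), (E), (F), (B), (A)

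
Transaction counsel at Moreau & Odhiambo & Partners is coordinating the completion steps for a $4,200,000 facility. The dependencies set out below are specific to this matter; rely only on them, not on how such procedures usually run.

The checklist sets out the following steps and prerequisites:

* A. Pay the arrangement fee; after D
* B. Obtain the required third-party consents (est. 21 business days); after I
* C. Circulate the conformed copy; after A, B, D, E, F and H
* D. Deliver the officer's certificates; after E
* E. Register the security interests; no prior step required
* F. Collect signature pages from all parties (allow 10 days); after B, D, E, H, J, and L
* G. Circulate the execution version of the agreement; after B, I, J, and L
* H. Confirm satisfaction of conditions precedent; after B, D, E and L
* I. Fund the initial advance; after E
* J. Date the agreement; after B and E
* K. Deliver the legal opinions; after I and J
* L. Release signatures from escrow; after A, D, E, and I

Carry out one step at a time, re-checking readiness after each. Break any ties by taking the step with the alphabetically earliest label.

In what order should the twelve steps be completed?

E D A I B J K L G H F C

Only E has no prerequisites, so it is first.
D and I are both available; D has the earlier label → D.
Now A and I have their prerequisites met. A has the earlier label, so A next.
Next only I has its prerequisites met → I.
Ready: B and L. B has the earlier label → B.
J now also ready, so the ready set is {J, L}; J has the earlier label → J.
Now K and L have their prerequisites met. K has the earlier label, so K next.
L needed A, D, E and I, now all done → L.
G and H are both available; G has the earlier label → G.
H is the only step now ready → H.
F is the only step now ready → F.
C needed A, B, D, E, F and H, now all done → C.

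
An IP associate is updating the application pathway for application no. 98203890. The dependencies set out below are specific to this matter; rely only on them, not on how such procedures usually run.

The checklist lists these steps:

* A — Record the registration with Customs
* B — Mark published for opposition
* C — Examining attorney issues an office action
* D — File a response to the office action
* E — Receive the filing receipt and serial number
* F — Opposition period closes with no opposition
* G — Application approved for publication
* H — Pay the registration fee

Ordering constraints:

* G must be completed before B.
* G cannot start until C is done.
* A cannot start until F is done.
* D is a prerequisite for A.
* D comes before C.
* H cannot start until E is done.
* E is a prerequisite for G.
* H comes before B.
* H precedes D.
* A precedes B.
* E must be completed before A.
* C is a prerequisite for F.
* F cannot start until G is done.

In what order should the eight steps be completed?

Only E has no prerequisites, so it is first.
H is the only step now ready → H.
D needed H, now all done → D.
C needed D, now all done → C.
G needed C and E, now all done → G.
F needed C and G, now all done → F.
A needed D, E and F, now all done → A.
B needed A, G and H, now all done → B.

E H D C G F A B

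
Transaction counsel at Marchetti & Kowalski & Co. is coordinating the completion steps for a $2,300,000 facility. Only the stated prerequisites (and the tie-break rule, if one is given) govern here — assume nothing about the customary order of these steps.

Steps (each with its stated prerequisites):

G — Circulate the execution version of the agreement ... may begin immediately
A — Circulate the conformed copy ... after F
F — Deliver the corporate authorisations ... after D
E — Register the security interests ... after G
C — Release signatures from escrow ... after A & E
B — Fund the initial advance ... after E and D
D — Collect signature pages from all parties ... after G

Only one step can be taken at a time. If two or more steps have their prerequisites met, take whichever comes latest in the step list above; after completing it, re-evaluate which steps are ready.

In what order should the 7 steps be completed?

G, D, E, B, F, A, C

G is the only step with nothing outstanding, so it goes first.
Ready: D and E. D is listed later → D.
Now E and F have their prerequisites met. E is listed later, so E next.
B now also ready, so the ready set is {B, F}; B is listed later → B.
Next only F has its prerequisites met → F.
Next only A has its prerequisites met → A.
That leaves C as the only ready step → C.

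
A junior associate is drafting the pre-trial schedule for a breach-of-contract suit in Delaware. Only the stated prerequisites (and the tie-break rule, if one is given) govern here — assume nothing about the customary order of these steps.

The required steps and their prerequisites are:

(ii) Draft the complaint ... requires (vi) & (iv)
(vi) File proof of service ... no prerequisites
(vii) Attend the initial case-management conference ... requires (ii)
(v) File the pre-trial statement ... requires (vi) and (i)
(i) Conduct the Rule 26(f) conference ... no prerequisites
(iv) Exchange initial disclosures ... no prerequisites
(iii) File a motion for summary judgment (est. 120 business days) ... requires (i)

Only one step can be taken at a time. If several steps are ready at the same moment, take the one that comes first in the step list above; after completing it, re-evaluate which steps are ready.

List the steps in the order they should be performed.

Nothing is required for (vi), (i) and (iv). (vi) is listed earlier → (vi) first.
Now (i) and (iv) have their prerequisites met. (i) is listed earlier, so (i) next.
(v) and (iii) now also ready, so the ready set is {(v), (iv), (iii)}; (v) is listed earlier → (v).
Now (iv) and (iii) have their prerequisites met. (iv) is listed earlier, so (iv) next.
Ready: (ii) and (iii). (ii) is listed earlier → (ii).
(vii) now also ready, so the ready set is {(vii), (iii)}; (vii) is listed earlier → (vii).
Next only (iii) has its prerequisites met → (iii).

(vi), (i), (v), (iv), (ii), (vii), (iii)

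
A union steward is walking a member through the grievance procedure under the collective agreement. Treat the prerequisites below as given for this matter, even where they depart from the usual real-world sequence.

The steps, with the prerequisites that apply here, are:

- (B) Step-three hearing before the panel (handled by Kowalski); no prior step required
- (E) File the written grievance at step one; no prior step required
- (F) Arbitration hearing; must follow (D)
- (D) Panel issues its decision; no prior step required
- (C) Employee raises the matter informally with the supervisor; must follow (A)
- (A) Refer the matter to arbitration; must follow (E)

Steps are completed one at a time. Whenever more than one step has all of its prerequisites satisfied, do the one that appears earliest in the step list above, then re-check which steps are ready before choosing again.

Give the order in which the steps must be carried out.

(B), (E), (D), (F), (A), (C)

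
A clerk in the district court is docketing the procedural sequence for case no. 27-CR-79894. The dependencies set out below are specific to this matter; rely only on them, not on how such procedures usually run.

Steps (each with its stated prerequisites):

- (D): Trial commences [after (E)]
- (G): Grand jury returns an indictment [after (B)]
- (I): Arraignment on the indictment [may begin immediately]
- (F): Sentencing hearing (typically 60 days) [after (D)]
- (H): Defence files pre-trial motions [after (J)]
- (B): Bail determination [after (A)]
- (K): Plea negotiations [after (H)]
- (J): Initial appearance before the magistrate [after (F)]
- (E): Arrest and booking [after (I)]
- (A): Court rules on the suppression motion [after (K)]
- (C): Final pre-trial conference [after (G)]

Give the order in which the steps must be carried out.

(I), (E), (D), (F), (J), (H), (K), (A), (B), (G), (C)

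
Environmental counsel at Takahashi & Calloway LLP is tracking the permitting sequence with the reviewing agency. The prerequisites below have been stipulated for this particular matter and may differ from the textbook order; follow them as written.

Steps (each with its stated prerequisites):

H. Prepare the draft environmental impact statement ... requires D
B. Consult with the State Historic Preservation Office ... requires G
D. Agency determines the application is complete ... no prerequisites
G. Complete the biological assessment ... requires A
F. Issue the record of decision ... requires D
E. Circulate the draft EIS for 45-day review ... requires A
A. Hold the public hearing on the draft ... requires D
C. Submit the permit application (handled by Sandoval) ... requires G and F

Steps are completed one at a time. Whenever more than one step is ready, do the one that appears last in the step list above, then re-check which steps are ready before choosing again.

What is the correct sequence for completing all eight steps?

D is the only step with nothing outstanding, so it goes first.
Ready: A, F and H. A is listed later → A.
Ready: E, F, G and H. E is listed later → E.
F, G and H are all available; F is listed later → F.
Ready: G and H. G is listed later → G.
C and B now also ready, so the ready set is {C, B, H}; C is listed later → C.
Now B and H have their prerequisites met. B is listed later, so B next.
That leaves H as the only ready step → H.

D, A, E, F, G, C, B, H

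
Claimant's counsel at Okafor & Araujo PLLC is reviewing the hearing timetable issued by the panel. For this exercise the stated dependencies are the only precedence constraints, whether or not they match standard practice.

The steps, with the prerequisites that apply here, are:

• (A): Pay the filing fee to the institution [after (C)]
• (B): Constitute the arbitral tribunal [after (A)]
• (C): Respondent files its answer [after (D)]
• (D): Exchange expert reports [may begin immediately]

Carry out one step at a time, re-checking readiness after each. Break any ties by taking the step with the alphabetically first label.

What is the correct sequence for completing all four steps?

(D) has no prerequisites → (D) first.
(C) needed (D), now all done → (C).
That leaves (A) as the only ready step → (A).
That leaves (B) as the only ready step → (B).

(D), (C), (A), (B)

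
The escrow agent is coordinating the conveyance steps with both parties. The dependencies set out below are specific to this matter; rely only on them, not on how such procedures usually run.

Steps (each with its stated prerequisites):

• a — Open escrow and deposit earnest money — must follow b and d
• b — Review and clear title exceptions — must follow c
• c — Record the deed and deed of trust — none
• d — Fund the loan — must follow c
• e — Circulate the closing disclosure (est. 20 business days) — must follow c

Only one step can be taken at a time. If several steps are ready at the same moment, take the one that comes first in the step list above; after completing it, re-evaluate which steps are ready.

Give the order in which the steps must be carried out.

c b d a e

c has no prerequisites → c first.
Ready: b, d and e. b is listed earlier → b.
d and e are both available; d is listed earlier → d.
a and e are both available; a is listed earlier → a.
e is the only step now ready → e.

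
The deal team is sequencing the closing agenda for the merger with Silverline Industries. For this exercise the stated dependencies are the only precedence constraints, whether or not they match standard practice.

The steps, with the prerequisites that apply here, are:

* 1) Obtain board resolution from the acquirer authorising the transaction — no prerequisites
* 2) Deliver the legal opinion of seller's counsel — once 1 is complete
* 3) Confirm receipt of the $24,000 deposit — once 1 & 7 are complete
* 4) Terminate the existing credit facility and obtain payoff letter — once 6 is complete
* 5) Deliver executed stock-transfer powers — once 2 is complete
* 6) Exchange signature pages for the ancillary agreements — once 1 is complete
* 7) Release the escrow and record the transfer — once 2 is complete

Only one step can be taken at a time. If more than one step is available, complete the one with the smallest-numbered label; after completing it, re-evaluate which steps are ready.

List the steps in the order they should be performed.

1, 2, 5, 6, 4, 7, 3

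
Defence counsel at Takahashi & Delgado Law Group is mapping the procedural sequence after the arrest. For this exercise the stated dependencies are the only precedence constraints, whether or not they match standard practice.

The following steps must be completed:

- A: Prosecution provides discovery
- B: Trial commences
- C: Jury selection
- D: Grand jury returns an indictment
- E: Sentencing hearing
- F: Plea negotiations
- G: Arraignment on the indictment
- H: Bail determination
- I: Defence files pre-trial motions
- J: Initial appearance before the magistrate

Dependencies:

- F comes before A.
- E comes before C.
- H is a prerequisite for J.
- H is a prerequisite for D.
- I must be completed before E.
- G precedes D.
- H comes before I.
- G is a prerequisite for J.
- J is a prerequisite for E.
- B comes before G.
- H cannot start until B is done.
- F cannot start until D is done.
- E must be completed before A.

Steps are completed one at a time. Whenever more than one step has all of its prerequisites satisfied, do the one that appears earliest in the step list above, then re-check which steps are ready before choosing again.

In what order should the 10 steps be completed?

B has no prerequisites → B first.
Now G and H have their prerequisites met. G is listed earlier, so G next.
H is the only step now ready → H.
Now D, I and J have their prerequisites met. D is listed earlier, so D next.
F now also ready, so the ready set is {F, I, J}; F is listed earlier → F.
Now I and J have their prerequisites met. I is listed earlier, so I next.
Next only J has its prerequisites met → J.
E needed I and J, now all done → E.
A and C are both available; A is listed earlier → A.
C needed E, now all done → C.

B, G, H, D, F, I, J, E, A, C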